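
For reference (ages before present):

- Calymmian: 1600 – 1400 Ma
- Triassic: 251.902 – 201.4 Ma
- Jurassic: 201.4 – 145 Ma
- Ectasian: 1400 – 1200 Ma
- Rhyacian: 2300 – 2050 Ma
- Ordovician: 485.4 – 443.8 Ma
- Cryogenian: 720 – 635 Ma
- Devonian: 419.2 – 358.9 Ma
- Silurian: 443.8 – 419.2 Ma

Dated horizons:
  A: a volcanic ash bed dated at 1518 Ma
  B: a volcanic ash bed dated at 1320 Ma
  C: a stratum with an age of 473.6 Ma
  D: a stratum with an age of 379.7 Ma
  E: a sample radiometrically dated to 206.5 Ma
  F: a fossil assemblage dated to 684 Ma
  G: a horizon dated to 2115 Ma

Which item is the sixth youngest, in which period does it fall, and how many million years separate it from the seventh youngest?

A, in the Calymmian; 597 million years to G

Smaller Ma means younger, so youngest first: E 206.5 < D 379.7 < C 473.6 < F 684 < B 1320 < A 1518 < G 2115.
Counting 6 along gives A (1518 Ma); the excerpt puts that inside the Calymmian, 1600–1400 Ma.
Next in line is G (2115 Ma), and 2115 − 1518 = 597 Myr.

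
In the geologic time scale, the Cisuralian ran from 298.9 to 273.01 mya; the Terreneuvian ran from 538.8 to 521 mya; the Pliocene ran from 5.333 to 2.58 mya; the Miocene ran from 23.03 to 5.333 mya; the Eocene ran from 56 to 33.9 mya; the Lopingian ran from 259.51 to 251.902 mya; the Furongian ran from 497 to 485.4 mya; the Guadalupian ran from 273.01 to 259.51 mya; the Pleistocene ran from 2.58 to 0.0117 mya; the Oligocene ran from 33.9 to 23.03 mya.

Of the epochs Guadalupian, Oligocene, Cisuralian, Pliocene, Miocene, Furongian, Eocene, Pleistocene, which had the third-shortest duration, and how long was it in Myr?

Start − end for each: Guadalupian 273.01 − 259.51 = 13.5; Oligocene 33.9 − 23.03 = 10.87; Cisuralian 298.9 − 273.01 = 25.89; Pliocene 5.333 − 2.58 = 2.753; Miocene 23.03 − 5.333 = 17.697; Furongian 497 − 485.4 = 11.6; Eocene 56 − 33.9 = 22.1; Pleistocene 2.58 − 0.0117 = 2.5683.
Ranking these from shortest: Pleistocene < Pliocene < Oligocene < Furongian < Guadalupian < Miocene < Eocene < Cisuralian.
Position 3 in that ranking is Oligocene, which lasted 10.87 Myr.

Oligocene, 10.87 million years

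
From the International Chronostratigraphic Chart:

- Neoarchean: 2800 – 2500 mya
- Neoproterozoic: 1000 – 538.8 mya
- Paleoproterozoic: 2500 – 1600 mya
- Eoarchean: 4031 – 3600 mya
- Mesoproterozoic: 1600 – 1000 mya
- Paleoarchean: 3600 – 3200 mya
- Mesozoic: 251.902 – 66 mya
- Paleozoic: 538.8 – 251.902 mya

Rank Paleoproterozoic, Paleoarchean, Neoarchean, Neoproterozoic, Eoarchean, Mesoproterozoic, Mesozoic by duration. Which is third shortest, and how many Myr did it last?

Start − end for each: Paleoproterozoic 2500 − 1600 = 900; Paleoarchean 3600 − 3200 = 400; Neoarchean 2800 − 2500 = 300; Neoproterozoic 1000 − 538.8 = 461.2; Eoarchean 4031 − 3600 = 431; Mesoproterozoic 1600 − 1000 = 600; Mesozoic 251.902 − 66 = 185.902.
Ranking these from shortest: Mesozoic < Neoarchean < Paleoarchean < Eoarchean < Neoproterozoic < Mesoproterozoic < Paleoproterozoic.
Position 3 in that ranking is Paleoarchean, which lasted 400 Myr.

Paleoarchean, 400 million years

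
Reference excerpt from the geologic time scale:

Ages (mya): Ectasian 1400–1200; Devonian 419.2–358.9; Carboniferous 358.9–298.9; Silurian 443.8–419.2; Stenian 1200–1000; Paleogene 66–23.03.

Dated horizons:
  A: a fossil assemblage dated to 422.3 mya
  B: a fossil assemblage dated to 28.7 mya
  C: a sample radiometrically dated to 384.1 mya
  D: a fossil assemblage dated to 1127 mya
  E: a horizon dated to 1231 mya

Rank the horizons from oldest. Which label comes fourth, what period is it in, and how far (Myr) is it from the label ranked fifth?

Larger Ma means older, so oldest first: E 1231 > D 1127 > A 422.3 > C 384.1 > B 28.7.
Counting 4 along gives C (384.1 Ma); the excerpt puts that inside the Devonian, 419.2–358.9 Ma.
Next in line is B (28.7 Ma), and 384.1 − 28.7 = 355.4 Myr.

C, in the Devonian; 355.4 million years to B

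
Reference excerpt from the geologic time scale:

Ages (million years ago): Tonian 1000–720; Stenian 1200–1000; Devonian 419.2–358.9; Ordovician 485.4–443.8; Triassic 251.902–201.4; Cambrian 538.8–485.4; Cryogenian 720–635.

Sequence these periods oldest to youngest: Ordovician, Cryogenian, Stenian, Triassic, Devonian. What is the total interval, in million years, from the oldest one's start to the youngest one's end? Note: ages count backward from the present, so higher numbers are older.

From the excerpt: Ordovician 485.4–443.8; Cryogenian 720–635; Stenian 1200–1000; Triassic 251.902–201.4; Devonian 419.2–358.9 (Ma).
Larger Ma is earlier, so the oldest is Stenian and the youngest is Triassic; oldest to youngest: Stenian, Cryogenian, Ordovician, Devonian, Triassic.
Oldest start 1200 minus youngest end 201.4 gives 998.6 Myr overall.

Stenian, Cryogenian, Ordovician, Devonian, Triassic; total span 998.6 Myr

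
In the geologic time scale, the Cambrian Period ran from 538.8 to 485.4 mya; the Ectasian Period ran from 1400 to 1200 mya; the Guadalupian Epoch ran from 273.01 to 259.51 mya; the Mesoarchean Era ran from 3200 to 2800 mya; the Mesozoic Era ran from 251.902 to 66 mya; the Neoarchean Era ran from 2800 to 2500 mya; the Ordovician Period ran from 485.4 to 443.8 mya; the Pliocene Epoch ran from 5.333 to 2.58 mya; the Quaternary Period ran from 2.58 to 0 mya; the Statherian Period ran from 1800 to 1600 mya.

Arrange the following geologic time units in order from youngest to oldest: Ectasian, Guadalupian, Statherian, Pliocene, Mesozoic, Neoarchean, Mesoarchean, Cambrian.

Read off each span (Ma): Ectasian 1400–1200; Guadalupian 273.01–259.51; Statherian 1800–1600; Pliocene 5.333–2.58; Mesozoic 251.902–66; Neoarchean 2800–2500; Mesoarchean 3200–2800; Cambrian 538.8–485.4.
Larger Ma is older, so oldest→youngest is Mesoarchean, Neoarchean, Statherian, Ectasian, Cambrian, Guadalupian, Mesozoic, Pliocene; reverse it for youngest→oldest.

Pliocene, Mesozoic, Guadalupian, Cambrian, Ectasian, Statherian, Neoarchean, Mesoarchean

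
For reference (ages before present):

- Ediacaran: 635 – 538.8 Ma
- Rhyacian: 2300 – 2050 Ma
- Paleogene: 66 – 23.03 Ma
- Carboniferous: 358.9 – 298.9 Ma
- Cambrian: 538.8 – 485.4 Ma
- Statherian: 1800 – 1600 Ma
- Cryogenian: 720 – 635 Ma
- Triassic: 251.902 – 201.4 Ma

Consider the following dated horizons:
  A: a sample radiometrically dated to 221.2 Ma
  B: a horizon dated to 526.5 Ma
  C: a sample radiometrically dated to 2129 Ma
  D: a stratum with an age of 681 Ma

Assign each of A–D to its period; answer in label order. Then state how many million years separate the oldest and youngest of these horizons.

Match each age against the start–end ranges in the excerpt: A = 221.2 Ma → Triassic (251.902–201.4); B = 526.5 Ma → Cambrian (538.8–485.4); C = 2129 Ma → Rhyacian (2300–2050); D = 681 Ma → Cryogenian (720–635).
The largest age is 2129 Ma and the smallest is 221.2 Ma; their difference is 1907.8 Myr.

A — Triassic; B — Cambrian; C — Rhyacian; D — Cryogenian; span 1907.8 million years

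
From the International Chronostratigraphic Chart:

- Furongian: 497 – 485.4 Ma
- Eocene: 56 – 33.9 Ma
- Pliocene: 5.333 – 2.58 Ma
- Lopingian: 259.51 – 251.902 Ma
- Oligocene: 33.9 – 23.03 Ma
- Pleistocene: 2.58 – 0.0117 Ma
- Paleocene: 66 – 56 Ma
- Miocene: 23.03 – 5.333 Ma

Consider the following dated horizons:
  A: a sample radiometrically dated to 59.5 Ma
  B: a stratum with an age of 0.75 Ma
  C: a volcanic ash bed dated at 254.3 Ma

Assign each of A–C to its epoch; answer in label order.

A — Paleocene; B — Pleistocene; C — Lopingian

A: 59.5 Ma lies in 66–56 Ma, so Paleocene.
B: 0.75 Ma lies in 2.58–0.0117 Ma, so Pleistocene.
C: 254.3 Ma lies in 259.51–251.902 Ma, so Lopingian.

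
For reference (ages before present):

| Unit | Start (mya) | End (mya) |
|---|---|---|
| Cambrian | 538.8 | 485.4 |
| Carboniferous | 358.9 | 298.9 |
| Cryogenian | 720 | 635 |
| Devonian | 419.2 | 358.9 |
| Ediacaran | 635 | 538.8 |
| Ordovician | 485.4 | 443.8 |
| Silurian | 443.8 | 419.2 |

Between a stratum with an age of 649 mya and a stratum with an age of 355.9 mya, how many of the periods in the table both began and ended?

5

649 Ma sits inside the Cryogenian (720–635) and 355.9 Ma inside the Carboniferous (358.9–298.9); neither of those is wholly between the two dates.
The listed periods lying completely between them are Ediacaran, Cambrian, Ordovician, Silurian, Devonian — 5 in all.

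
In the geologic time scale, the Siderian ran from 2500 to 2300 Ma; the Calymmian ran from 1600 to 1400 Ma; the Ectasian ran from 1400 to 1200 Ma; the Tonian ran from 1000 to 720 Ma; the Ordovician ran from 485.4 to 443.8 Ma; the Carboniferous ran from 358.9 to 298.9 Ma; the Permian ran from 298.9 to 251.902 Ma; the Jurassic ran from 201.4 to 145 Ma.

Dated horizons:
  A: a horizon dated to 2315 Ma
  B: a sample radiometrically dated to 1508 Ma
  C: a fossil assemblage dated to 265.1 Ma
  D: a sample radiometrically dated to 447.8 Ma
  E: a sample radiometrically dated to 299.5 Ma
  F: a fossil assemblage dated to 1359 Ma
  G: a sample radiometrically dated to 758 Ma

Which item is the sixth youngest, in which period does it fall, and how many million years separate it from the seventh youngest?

Smaller Ma means younger, so youngest first: C 265.1 < E 299.5 < D 447.8 < G 758 < F 1359 < B 1508 < A 2315.
Counting 6 along gives B (1508 Ma); the excerpt puts that inside the Calymmian, 1600–1400 Ma.
Next in line is A (2315 Ma), and 2315 − 1508 = 807 Myr.

B, in the Calymmian; 807 million years to A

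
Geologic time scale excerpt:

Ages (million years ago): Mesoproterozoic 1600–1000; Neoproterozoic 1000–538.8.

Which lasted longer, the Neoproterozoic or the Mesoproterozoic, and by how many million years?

Mesoproterozoic, by 138.8 million years

Neoproterozoic: 1000 − 538.8 = 461.2 Myr.
Mesoproterozoic: 1600 − 1000 = 600 Myr.
Difference: 600 − 461.2 = 138.8 Myr, so the Mesoproterozoic was longer.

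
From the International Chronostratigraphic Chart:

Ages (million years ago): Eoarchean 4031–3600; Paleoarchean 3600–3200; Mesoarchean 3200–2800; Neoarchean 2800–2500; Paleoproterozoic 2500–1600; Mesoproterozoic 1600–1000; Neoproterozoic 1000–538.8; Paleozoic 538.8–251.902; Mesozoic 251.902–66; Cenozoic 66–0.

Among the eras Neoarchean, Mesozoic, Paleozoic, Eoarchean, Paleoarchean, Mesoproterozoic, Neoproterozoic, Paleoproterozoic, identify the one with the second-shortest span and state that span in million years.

Durations: Neoarchean 300; Mesozoic 185.902; Paleozoic 286.898; Eoarchean 431; Paleoarchean 400; Mesoproterozoic 600; Neoproterozoic 461.2; Paleoproterozoic 900 Myr.
Sorted shortest-first: Mesozoic (185.902), Paleozoic (286.898), Neoarchean (300), Paleoarchean (400), Eoarchean (431), Neoproterozoic (461.2), Mesoproterozoic (600), Paleoproterozoic (900).
The second shortest is Paleozoic at 286.898 Myr.

Paleozoic, 286.898 million years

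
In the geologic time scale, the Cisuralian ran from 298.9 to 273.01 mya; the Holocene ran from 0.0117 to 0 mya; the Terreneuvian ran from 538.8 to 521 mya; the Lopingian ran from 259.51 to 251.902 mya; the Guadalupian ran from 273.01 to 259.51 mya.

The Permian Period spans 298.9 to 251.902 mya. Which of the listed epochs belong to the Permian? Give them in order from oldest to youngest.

Epochs with both bounds inside 298.9–251.902 Ma: Cisuralian (298.9–273.01), Guadalupian (273.01–259.51), Lopingian (259.51–251.902).

Cisuralian, Guadalupian, Lopingian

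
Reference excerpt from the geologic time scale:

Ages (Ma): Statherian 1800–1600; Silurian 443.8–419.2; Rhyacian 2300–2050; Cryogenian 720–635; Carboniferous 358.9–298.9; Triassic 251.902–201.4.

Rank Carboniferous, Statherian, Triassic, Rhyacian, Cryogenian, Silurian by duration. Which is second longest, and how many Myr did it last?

Statherian, 200 million years

Start − end for each: Carboniferous 358.9 − 298.9 = 60; Statherian 1800 − 1600 = 200; Triassic 251.902 − 201.4 = 50.502; Rhyacian 2300 − 2050 = 250; Cryogenian 720 − 635 = 85; Silurian 443.8 − 419.2 = 24.6.
Ranking these from longest: Rhyacian > Statherian > Cryogenian > Carboniferous > Triassic > Silurian.
Position 2 in that ranking is Statherian, which lasted 200 Myr.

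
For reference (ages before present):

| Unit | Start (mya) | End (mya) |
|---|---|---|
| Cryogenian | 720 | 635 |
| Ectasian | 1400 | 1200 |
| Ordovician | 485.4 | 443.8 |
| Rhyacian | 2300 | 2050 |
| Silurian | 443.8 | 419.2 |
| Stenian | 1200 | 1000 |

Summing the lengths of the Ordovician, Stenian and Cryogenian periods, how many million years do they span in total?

326.6 million years

Duration is start − end for each: (485.4 − 443.8) + (1200 − 1000) + (720 − 635).
That is 41.6 + 200 + 85, which totals 326.6 million years.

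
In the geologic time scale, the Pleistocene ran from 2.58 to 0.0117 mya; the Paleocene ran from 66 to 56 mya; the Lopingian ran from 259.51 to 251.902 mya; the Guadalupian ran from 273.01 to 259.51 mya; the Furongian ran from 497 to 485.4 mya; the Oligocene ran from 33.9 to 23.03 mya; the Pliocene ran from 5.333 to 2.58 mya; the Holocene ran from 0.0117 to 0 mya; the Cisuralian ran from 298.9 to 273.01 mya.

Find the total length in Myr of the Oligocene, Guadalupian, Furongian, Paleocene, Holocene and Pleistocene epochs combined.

48.55 million years

Duration is start − end for each: (33.9 − 23.03) + (273.01 − 259.51) + (497 − 485.4) + (66 − 56) + (0.0117 − 0) + (2.58 − 0.0117).
That is 10.87 + 13.5 + 11.6 + 10 + 0.0117 + 2.5683, which totals 48.55 million years.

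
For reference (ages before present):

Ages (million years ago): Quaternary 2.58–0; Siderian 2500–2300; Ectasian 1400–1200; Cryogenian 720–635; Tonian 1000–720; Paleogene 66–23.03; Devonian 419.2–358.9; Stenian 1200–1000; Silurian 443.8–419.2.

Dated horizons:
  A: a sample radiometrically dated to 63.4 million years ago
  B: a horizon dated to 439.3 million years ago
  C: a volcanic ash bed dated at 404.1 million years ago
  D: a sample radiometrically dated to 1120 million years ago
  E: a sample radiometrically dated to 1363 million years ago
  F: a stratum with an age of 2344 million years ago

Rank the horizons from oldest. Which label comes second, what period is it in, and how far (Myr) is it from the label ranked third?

E, in the Ectasian; 243 million years to D

Sorted oldest-first by Ma: F (2344), E (1363), D (1120), B (439.3), C (404.1), A (63.4).
The second oldest is E at 1363 Ma, which lies in 1400–1200 Ma: the Ectasian.
The third oldest is D at 1120 Ma; separation = |1363 − 1120| = 243 Myr.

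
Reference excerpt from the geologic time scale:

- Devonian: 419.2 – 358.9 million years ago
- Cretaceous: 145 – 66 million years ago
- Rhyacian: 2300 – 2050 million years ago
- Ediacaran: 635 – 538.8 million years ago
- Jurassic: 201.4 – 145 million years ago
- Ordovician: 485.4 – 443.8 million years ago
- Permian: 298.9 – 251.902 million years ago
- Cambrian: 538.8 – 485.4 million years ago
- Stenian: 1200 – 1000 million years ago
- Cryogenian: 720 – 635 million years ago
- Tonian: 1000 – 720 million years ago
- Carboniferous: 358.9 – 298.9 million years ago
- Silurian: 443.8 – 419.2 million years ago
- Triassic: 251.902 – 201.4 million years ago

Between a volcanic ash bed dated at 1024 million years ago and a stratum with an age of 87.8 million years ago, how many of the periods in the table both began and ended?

The older date is 1024 Ma and the younger is 87.8 Ma.
Periods with start < 1024 and end > 87.8 Ma: Tonian (1000–720), Cryogenian (720–635), Ediacaran (635–538.8), Cambrian (538.8–485.4), Ordovician (485.4–443.8), Silurian (443.8–419.2), Devonian (419.2–358.9), Carboniferous (358.9–298.9), Permian (298.9–251.902), Triassic (251.902–201.4), Jurassic (201.4–145).
That is 11 complete periods.

11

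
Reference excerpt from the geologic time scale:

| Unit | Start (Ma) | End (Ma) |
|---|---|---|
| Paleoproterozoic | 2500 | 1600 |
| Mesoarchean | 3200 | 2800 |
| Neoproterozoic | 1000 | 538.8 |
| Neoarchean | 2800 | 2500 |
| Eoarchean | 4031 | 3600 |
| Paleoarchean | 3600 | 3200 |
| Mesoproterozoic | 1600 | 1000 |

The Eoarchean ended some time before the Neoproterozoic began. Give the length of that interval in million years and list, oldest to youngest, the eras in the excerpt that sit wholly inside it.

2600 million years; Paleoarchean, Mesoarchean, Neoarchean, Paleoproterozoic, Mesoproterozoic

The Eoarchean closes at 3600 Ma and the Neoproterozoic opens at 1000 Ma, so the interval is 3600 − 1000 = 2600 Myr.
An era fits inside if it starts at or after 3600 Ma and ends at or before 1000 Ma; oldest first that gives Paleoarchean, Mesoarchean, Neoarchean, Paleoproterozoic, Mesoproterozoic.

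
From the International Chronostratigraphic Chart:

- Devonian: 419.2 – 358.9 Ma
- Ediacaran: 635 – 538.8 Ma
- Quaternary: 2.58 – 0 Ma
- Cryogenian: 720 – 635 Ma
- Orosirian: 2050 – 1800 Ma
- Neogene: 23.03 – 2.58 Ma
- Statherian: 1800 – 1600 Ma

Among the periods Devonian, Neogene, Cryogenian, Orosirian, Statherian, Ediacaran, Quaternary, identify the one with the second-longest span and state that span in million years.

Start − end for each: Devonian 419.2 − 358.9 = 60.3; Neogene 23.03 − 2.58 = 20.45; Cryogenian 720 − 635 = 85; Orosirian 2050 − 1800 = 250; Statherian 1800 − 1600 = 200; Ediacaran 635 − 538.8 = 96.2; Quaternary 2.58 − 0 = 2.58.
Ranking these from longest: Orosirian > Statherian > Ediacaran > Cryogenian > Devonian > Neogene > Quaternary.
Position 2 in that ranking is Statherian, which lasted 200 Myr.

Statherian, 200 million years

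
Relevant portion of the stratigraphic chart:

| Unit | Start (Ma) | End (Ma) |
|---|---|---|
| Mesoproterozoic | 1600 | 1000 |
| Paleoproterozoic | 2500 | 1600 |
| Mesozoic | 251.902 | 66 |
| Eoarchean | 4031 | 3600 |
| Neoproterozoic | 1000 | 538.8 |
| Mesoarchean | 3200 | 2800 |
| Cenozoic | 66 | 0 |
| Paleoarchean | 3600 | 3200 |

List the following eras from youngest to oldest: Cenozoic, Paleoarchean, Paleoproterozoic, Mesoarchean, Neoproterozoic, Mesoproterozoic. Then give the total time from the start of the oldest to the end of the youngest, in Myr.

Cenozoic → Neoproterozoic → Mesoproterozoic → Paleoproterozoic → Mesoarchean → Paleoarchean; total span 3600 Myr

From the excerpt: Cenozoic 66–0; Paleoarchean 3600–3200; Paleoproterozoic 2500–1600; Mesoarchean 3200–2800; Neoproterozoic 1000–538.8; Mesoproterozoic 1600–1000 (Ma).
Larger Ma is earlier, so the oldest is Paleoarchean and the youngest is Cenozoic; youngest to oldest: Cenozoic, Neoproterozoic, Mesoproterozoic, Paleoproterozoic, Mesoarchean, Paleoarchean.
Oldest start 3600 minus youngest end 0 gives 3600 Myr overall.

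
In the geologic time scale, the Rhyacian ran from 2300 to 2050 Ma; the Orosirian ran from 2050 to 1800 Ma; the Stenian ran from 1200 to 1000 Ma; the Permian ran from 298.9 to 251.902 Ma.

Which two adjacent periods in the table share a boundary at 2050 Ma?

Rhyacian and Orosirian

The Rhyacian ends at 2050 Ma and the Orosirian begins at 2050 Ma, so they share that boundary.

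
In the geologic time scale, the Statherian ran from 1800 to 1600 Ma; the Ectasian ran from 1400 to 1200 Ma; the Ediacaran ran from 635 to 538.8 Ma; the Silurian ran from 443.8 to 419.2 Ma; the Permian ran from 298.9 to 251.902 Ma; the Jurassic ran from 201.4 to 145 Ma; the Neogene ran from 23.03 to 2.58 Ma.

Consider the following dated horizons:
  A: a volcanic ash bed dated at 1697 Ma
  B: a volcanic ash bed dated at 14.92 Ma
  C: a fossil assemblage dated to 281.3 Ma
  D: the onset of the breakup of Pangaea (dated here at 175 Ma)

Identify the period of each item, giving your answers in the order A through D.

Match each age against the start–end ranges in the excerpt: A = 1697 Ma → Statherian (1800–1600); B = 14.92 Ma → Neogene (23.03–2.58); C = 281.3 Ma → Permian (298.9–251.902); D = 175 Ma → Jurassic (201.4–145).

A — Statherian; B — Neogene; C — Permian; D — Jurassic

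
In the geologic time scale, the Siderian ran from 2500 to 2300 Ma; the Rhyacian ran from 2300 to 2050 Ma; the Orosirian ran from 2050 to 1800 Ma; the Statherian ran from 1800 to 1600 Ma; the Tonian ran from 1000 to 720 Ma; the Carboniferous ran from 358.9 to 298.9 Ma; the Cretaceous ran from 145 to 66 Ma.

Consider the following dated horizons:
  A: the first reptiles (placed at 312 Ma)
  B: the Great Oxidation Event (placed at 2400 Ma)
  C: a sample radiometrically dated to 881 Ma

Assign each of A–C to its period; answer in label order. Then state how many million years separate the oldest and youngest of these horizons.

A — Carboniferous; B — Siderian; C — Tonian; span 2088 million years

A: 312 Ma lies in 358.9–298.9 Ma, so Carboniferous.
B: 2400 Ma lies in 2500–2300 Ma, so Siderian.
C: 881 Ma lies in 1000–720 Ma, so Tonian.
Oldest = 2400 Ma, youngest = 312 Ma → span 2088 Myr.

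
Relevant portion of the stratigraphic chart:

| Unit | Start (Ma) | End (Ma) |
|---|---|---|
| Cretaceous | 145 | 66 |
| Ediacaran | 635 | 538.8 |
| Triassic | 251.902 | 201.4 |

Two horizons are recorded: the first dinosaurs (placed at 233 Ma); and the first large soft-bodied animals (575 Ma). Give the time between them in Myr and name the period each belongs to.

342 million years apart; the first in the Triassic, the second in the Ediacaran

Elapsed time: 575 − 233 = 342 Myr.
233 Ma lies within 251.902–201.4 Ma: Triassic.
575 Ma lies within 635–538.8 Ma: Ediacaran.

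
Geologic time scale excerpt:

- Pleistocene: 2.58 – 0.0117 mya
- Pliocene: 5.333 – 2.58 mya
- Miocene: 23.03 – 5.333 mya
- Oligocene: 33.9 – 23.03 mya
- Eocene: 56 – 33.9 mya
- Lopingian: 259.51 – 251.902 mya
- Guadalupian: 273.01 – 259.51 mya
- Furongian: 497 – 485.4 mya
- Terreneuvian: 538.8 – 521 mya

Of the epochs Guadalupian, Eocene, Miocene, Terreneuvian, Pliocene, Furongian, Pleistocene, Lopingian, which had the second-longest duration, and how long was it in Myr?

Terreneuvian, 17.8 million years

Start − end for each: Guadalupian 273.01 − 259.51 = 13.5; Eocene 56 − 33.9 = 22.1; Miocene 23.03 − 5.333 = 17.697; Terreneuvian 538.8 − 521 = 17.8; Pliocene 5.333 − 2.58 = 2.753; Furongian 497 − 485.4 = 11.6; Pleistocene 2.58 − 0.0117 = 2.5683; Lopingian 259.51 − 251.902 = 7.608.
Ranking these from longest: Eocene > Terreneuvian > Miocene > Guadalupian > Furongian > Lopingian > Pliocene > Pleistocene.
Position 2 in that ranking is Terreneuvian, which lasted 17.8 Myr.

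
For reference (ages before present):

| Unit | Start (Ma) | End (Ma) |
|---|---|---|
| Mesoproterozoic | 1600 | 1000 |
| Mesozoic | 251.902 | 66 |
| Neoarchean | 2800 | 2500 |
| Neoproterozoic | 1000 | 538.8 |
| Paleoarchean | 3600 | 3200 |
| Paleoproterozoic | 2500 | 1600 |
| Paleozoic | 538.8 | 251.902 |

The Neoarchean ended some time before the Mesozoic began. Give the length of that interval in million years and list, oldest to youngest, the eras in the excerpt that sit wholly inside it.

End of Neoarchean = 2500 Ma; start of Mesozoic = 251.902 Ma.
Gap = 2500 − 251.902 = 2248.098 Myr.
Eras wholly inside 2500–251.902 Ma: Paleoproterozoic (2500–1600), Mesoproterozoic (1600–1000), Neoproterozoic (1000–538.8), Paleozoic (538.8–251.902).

2248.098 million years; Paleoproterozoic, Mesoproterozoic, Neoproterozoic, Paleozoic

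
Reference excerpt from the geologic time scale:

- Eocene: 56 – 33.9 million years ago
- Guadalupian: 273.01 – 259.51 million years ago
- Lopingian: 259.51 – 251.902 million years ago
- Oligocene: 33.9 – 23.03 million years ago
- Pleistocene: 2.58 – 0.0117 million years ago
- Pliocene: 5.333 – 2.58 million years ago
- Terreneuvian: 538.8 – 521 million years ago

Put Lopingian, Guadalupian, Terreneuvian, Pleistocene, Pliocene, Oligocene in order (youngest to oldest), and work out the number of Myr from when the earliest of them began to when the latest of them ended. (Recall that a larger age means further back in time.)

Pleistocene → Pliocene → Oligocene → Lopingian → Guadalupian → Terreneuvian; total span 538.7883 Myr

Start ages (Ma): Terreneuvian 538.8, Guadalupian 273.01, Lopingian 259.51, Oligocene 33.9, Pliocene 5.333, Pleistocene 2.58.
Ordered youngest to oldest: Pleistocene, Pliocene, Oligocene, Lopingian, Guadalupian, Terreneuvian.
Span = 538.8 − 0.0117 = 538.7883 Myr.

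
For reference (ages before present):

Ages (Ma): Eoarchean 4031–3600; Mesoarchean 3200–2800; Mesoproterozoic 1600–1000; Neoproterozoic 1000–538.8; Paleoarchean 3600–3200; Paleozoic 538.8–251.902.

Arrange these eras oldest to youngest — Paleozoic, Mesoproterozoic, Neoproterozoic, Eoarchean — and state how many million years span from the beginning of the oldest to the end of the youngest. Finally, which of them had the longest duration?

From the excerpt: Paleozoic 538.8–251.902; Mesoproterozoic 1600–1000; Neoproterozoic 1000–538.8; Eoarchean 4031–3600 (Ma).
Larger Ma is earlier, so the oldest is Eoarchean and the youngest is Paleozoic; oldest to youngest: Eoarchean, Mesoproterozoic, Neoproterozoic, Paleozoic.
Oldest start 4031 minus youngest end 251.902 gives 3779.098 Myr overall.
Individual lengths (start − end): Mesoproterozoic 600; Paleozoic 286.898; Neoproterozoic 461.2; Eoarchean 431. The largest is Mesoproterozoic at 600 Myr.

Eoarchean, Mesoproterozoic, Neoproterozoic, Paleozoic; total span 3779.098 Myr; longest is Mesoproterozoic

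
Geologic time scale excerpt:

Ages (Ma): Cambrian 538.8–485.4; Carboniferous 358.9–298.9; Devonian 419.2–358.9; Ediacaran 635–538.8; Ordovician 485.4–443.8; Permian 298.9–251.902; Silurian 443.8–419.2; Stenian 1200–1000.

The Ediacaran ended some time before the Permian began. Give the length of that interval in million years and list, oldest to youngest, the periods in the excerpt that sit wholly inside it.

End of Ediacaran = 538.8 Ma; start of Permian = 298.9 Ma.
Gap = 538.8 − 298.9 = 239.9 Myr.
Periods wholly inside 538.8–298.9 Ma: Cambrian (538.8–485.4), Ordovician (485.4–443.8), Silurian (443.8–419.2), Devonian (419.2–358.9), Carboniferous (358.9–298.9).

239.9 million years; Cambrian, Ordovician, Silurian, Devonian, Carboniferous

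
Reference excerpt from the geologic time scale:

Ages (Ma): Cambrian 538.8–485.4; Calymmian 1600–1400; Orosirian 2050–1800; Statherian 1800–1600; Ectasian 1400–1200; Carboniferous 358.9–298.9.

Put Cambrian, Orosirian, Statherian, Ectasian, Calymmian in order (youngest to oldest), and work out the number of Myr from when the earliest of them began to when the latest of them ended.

From the excerpt: Cambrian 538.8–485.4; Orosirian 2050–1800; Statherian 1800–1600; Ectasian 1400–1200; Calymmian 1600–1400 (Ma).
Larger Ma is earlier, so the oldest is Orosirian and the youngest is Cambrian; youngest to oldest: Cambrian, Ectasian, Calymmian, Statherian, Orosirian.
Oldest start 2050 minus youngest end 485.4 gives 1564.6 Myr overall.

Cambrian → Ectasian → Calymmian → Statherian → Orosirian; total span 1564.6 Myr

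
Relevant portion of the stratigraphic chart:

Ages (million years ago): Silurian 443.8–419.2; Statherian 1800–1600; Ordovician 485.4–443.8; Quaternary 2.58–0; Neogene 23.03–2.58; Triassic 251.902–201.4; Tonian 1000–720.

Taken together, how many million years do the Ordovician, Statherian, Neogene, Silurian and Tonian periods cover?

566.65 million years

Each duration: Ordovician = 41.6; Statherian = 200; Neogene = 20.45; Silurian = 24.6; Tonian = 280.
Sum: 41.6 + 200 + 20.45 + 24.6 + 280 = 566.65 Myr.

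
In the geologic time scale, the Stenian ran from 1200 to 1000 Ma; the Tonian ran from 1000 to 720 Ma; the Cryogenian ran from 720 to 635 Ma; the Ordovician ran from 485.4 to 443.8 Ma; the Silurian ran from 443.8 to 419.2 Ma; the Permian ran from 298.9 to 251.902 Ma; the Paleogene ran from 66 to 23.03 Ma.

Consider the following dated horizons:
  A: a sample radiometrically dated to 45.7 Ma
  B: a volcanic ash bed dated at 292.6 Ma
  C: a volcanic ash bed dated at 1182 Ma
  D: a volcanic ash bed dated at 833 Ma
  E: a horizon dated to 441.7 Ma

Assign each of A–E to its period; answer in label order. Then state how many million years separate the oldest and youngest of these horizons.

A — Paleogene; B — Permian; C — Stenian; D — Tonian; E — Silurian; span 1136.3 million years

Match each age against the start–end ranges in the excerpt: A = 45.7 Ma → Paleogene (66–23.03); B = 292.6 Ma → Permian (298.9–251.902); C = 1182 Ma → Stenian (1200–1000); D = 833 Ma → Tonian (1000–720); E = 441.7 Ma → Silurian (443.8–419.2).
The largest age is 1182 Ma and the smallest is 45.7 Ma; their difference is 1136.3 Myr.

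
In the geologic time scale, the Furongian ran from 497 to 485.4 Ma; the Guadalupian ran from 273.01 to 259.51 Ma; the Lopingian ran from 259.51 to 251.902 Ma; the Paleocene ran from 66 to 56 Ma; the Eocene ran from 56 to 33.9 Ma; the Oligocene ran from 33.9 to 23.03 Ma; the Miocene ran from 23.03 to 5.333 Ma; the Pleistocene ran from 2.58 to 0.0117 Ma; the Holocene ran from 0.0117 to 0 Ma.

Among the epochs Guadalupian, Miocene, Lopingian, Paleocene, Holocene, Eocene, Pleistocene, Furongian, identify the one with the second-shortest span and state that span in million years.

Start − end for each: Guadalupian 273.01 − 259.51 = 13.5; Miocene 23.03 − 5.333 = 17.697; Lopingian 259.51 − 251.902 = 7.608; Paleocene 66 − 56 = 10; Holocene 0.0117 − 0 = 0.0117; Eocene 56 − 33.9 = 22.1; Pleistocene 2.58 − 0.0117 = 2.5683; Furongian 497 − 485.4 = 11.6.
Ranking these from shortest: Holocene < Pleistocene < Lopingian < Paleocene < Furongian < Guadalupian < Miocene < Eocene.
Position 2 in that ranking is Pleistocene, which lasted 2.5683 Myr.

Pleistocene, 2.5683 million years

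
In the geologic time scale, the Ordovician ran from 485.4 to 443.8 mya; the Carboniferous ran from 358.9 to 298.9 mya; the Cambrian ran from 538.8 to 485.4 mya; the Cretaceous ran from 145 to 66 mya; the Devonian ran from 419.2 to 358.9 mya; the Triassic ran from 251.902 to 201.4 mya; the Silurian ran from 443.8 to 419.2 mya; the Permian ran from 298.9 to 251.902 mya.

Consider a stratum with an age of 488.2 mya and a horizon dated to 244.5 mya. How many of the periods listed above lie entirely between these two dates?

5

The older date is 488.2 Ma and the younger is 244.5 Ma.
Periods with start < 488.2 and end > 244.5 Ma: Ordovician (485.4–443.8), Silurian (443.8–419.2), Devonian (419.2–358.9), Carboniferous (358.9–298.9), Permian (298.9–251.902).
That is 5 complete periods.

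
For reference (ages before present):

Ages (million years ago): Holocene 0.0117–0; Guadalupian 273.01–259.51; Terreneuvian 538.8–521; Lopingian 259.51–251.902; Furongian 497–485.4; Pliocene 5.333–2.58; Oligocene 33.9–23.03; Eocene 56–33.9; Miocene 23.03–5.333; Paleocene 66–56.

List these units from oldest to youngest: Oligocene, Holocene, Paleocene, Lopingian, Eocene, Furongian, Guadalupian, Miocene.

Furongian, Guadalupian, Lopingian, Paleocene, Eocene, Oligocene, Miocene, Holocene

Read off each span (Ma): Oligocene 33.9–23.03; Holocene 0.0117–0; Paleocene 66–56; Lopingian 259.51–251.902; Eocene 56–33.9; Furongian 497–485.4; Guadalupian 273.01–259.51; Miocene 23.03–5.333.
Larger Ma is older, so oldest→youngest is Furongian, Guadalupian, Lopingian, Paleocene, Eocene, Oligocene, Miocene, Holocene.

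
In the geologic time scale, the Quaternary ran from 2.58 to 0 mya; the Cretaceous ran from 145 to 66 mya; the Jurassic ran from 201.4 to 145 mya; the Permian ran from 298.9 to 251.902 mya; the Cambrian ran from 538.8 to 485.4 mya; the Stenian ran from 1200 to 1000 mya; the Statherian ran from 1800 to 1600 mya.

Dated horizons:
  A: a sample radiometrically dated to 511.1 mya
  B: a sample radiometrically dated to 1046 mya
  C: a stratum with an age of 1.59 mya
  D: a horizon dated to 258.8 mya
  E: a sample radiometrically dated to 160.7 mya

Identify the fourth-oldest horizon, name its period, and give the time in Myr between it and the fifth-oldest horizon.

Larger Ma means older, so oldest first: B 1046 > A 511.1 > D 258.8 > E 160.7 > C 1.59.
Counting 4 along gives E (160.7 Ma); the excerpt puts that inside the Jurassic, 201.4–145 Ma.
Next in line is C (1.59 Ma), and 160.7 − 1.59 = 159.11 Myr.

E, in the Jurassic; 159.11 million years to C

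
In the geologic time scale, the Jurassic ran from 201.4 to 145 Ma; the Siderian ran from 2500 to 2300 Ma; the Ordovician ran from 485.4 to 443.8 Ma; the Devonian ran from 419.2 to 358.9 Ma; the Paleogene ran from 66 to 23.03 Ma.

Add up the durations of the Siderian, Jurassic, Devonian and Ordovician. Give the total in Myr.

358.3 million years

Each duration: Siderian = 200; Jurassic = 56.4; Devonian = 60.3; Ordovician = 41.6.
Sum: 200 + 56.4 + 60.3 + 41.6 = 358.3 Myr.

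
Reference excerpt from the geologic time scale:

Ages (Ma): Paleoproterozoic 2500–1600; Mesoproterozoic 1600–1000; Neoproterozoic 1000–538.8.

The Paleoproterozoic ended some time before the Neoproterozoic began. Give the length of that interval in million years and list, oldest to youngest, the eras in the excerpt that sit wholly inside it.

600 million years; Mesoproterozoic

The Paleoproterozoic closes at 1600 Ma and the Neoproterozoic opens at 1000 Ma, so the interval is 1600 − 1000 = 600 Myr.
An era fits inside if it starts at or after 1600 Ma and ends at or before 1000 Ma; oldest first that gives Mesoproterozoic.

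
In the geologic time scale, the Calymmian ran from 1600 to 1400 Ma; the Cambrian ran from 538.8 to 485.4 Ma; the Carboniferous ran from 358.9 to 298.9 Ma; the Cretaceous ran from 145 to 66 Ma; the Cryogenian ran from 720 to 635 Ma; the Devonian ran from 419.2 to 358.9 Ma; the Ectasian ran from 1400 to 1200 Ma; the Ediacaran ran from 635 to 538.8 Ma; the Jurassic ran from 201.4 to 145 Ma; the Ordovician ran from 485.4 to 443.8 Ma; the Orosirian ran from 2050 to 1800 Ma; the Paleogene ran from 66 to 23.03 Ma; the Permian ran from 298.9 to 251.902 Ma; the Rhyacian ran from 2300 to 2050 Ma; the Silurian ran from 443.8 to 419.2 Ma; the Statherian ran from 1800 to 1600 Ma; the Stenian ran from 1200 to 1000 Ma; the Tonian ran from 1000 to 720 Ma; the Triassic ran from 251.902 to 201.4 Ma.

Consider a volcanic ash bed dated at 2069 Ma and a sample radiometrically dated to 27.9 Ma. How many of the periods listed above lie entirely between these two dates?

17

2069 Ma sits inside the Rhyacian (2300–2050) and 27.9 Ma inside the Paleogene (66–23.03); neither of those is wholly between the two dates.
The listed periods lying completely between them are Orosirian, Statherian, Calymmian, Ectasian, Stenian, Tonian, Cryogenian, Ediacaran, Cambrian, Ordovician, Silurian, Devonian, Carboniferous, Permian, Triassic, Jurassic, Cretaceous — 17 in all.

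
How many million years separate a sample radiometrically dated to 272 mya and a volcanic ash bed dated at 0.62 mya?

271.38 million years

272 − 0.62 = 271.38 million years.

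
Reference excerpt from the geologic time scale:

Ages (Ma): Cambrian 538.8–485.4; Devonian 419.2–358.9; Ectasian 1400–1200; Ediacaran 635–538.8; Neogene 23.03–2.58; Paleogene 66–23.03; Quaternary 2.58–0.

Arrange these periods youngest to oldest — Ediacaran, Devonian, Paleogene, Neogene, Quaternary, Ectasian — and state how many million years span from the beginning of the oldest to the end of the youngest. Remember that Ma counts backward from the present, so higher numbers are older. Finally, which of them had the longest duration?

From the excerpt: Ediacaran 635–538.8; Devonian 419.2–358.9; Paleogene 66–23.03; Neogene 23.03–2.58; Quaternary 2.58–0; Ectasian 1400–1200 (Ma).
Larger Ma is earlier, so the oldest is Ectasian and the youngest is Quaternary; youngest to oldest: Quaternary, Neogene, Paleogene, Devonian, Ediacaran, Ectasian.
Oldest start 1400 minus youngest end 0 gives 1400 Myr overall.
Individual lengths (start − end): Devonian 60.3; Quaternary 2.58; Neogene 20.45; Ectasian 200; Ediacaran 96.2; Paleogene 42.97. The largest is Ectasian at 200 Myr.

Quaternary, Neogene, Paleogene, Devonian, Ediacaran, Ectasian; total span 1400 Myr; longest is Ectasian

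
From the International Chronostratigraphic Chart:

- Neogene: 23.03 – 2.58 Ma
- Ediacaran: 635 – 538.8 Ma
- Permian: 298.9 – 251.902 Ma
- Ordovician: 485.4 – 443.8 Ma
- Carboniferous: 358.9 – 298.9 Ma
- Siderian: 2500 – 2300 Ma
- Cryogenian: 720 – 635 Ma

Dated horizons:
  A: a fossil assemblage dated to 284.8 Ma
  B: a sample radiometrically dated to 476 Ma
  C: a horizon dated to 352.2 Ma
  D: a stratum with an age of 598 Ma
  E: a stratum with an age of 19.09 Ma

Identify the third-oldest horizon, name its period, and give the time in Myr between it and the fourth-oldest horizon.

Larger Ma means older, so oldest first: D 598 > B 476 > C 352.2 > A 284.8 > E 19.09.
Counting 3 along gives C (352.2 Ma); the excerpt puts that inside the Carboniferous, 358.9–298.9 Ma.
Next in line is A (284.8 Ma), and 352.2 − 284.8 = 67.4 Myr.

C, in the Carboniferous; 67.4 million years to A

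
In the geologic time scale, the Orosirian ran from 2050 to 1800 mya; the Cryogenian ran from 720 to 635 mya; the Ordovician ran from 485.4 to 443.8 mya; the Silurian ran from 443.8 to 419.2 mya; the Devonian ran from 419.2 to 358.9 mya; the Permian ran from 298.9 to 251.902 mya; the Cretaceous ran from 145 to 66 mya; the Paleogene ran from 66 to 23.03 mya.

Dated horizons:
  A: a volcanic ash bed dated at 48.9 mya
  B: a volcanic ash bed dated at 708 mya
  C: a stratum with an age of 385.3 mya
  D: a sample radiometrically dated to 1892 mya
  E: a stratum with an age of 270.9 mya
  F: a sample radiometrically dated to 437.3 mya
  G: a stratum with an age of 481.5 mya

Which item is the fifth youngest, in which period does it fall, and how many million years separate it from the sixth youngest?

G, in the Ordovician; 226.5 million years to B

Sorted youngest-first by Ma: A (48.9), E (270.9), C (385.3), F (437.3), G (481.5), B (708), D (1892).
The fifth youngest is G at 481.5 Ma, which lies in 485.4–443.8 Ma: the Ordovician.
The sixth youngest is B at 708 Ma; separation = |481.5 − 708| = 226.5 Myr.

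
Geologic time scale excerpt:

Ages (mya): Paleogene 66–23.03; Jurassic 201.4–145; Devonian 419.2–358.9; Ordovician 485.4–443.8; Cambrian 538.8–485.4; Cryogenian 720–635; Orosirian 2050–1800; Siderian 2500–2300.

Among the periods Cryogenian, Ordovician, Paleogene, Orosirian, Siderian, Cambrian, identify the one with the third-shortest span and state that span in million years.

Durations: Cryogenian 85; Ordovician 41.6; Paleogene 42.97; Orosirian 250; Siderian 200; Cambrian 53.4 Myr.
Sorted shortest-first: Ordovician (41.6), Paleogene (42.97), Cambrian (53.4), Cryogenian (85), Siderian (200), Orosirian (250).
The third shortest is Cambrian at 53.4 Myr.

Cambrian, 53.4 million years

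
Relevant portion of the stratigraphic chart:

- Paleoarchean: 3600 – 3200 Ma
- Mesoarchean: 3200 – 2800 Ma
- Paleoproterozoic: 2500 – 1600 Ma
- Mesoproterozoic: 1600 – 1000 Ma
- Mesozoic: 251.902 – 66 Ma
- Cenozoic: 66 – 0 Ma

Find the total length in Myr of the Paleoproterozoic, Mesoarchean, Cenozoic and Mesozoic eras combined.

Duration is start − end for each: (2500 − 1600) + (3200 − 2800) + (66 − 0) + (251.902 − 66).
That is 900 + 400 + 66 + 185.902, which totals 1551.902 million years.

1551.902 million years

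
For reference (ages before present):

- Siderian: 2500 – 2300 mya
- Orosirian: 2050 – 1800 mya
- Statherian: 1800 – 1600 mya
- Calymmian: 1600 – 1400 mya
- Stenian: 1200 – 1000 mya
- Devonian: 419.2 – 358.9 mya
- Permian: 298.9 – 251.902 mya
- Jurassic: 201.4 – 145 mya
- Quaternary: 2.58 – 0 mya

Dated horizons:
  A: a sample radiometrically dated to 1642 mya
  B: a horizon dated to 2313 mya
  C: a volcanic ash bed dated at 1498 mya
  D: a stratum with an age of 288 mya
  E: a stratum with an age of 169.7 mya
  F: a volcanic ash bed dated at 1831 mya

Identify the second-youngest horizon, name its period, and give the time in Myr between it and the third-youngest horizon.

D, in the Permian; 1210 million years to C

Sorted youngest-first by Ma: E (169.7), D (288), C (1498), A (1642), F (1831), B (2313).
The second youngest is D at 288 Ma, which lies in 298.9–251.902 Ma: the Permian.
The third youngest is C at 1498 Ma; separation = |288 − 1498| = 1210 Myr.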